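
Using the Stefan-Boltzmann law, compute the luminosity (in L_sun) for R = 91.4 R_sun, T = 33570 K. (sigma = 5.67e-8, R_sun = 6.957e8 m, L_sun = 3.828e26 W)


R = 91.4 * 6.957e8 m = 6.358698e+10 m. L = 4*pi*R^2*sigma*T^4 = 4*pi*(6.358698e+10)^2 * 5.67e-8 * 33570^4 = 3.658766433e+33 W. L/L_sun = 3.658766433e+33 / 3.828e26 = 9.558e+06

9.558e+06 L_sun


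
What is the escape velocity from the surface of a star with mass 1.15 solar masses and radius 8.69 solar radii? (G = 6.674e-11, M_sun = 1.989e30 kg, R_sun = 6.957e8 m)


M = 1.15 * 1.989e30 kg = 2.28735e+30 kg; R = 8.69 * 6.957e8 m = 6.045633e+09 m. v_esc = sqrt(2GM/R) = sqrt(2 * 6.674e-11 * 2.28735e+30 / 6.045633e+09) = 224726.1031

224726.1031 m/s


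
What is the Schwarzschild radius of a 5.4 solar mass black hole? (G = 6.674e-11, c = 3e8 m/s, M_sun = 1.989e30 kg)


M = 5.4 * 1.989e30 kg = 1.07406e+31 kg. rs = 2GM/c^2 = 2 * 6.674e-11 * 1.07406e+31 / (3e8)^2 = 15929.5032

15929.5032 m


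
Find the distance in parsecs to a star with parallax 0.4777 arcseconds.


d = 1/p = 1/0.4777 = 2.0934

2.0934 pc


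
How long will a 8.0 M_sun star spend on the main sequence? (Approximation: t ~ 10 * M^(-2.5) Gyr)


t = 10 * M^(-2.5) = 10 * 8.0^(-2.5) = 0.0552

0.0552 Gyr


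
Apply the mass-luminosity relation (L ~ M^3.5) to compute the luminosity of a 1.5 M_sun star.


L/L_sun = (M/M_sun)^3.5 = 1.5^3.5 = 4.1335

4.1335 L_sun


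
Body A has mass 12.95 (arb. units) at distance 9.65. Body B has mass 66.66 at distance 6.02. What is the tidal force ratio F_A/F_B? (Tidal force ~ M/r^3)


Ratio = (M1/r1^3) / (M2/r2^3) = (12.95/9.65^3) / (66.66/6.02^3) = 0.0472

0.0472


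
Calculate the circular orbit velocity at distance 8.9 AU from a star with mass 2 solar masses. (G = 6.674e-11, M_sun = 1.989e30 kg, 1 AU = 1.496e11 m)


v = sqrt(GM/r) = sqrt(6.674e-11 * 3.978e+30 / 1.331e+12) = 14120.9752

14120.9752 m/s


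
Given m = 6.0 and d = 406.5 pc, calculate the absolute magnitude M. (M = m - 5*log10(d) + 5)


M = m - 5*log10(d) + 5 = 6.0 - 5*log10(406.5) + 5 = -2.0453

-2.0453


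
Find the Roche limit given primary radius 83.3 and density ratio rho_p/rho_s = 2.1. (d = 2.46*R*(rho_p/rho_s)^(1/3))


d_Roche = 2.46 * 83.3 * 2.1^(1/3) = 262.4137

262.4137


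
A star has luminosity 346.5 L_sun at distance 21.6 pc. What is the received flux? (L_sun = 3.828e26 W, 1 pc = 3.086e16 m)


F = L / (4*pi*d^2) = 1.326e+29 / (4*pi*(6.666e+17)^2) = 2.376e-08

2.376e-08 W/m^2


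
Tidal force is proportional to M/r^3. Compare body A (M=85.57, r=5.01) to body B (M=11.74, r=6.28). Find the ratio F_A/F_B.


Ratio = (M1/r1^3) / (M2/r2^3) = (85.57/5.01^3) / (11.74/6.28^3) = 14.3555

14.3555


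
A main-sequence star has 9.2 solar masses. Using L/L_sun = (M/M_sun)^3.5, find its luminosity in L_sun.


L/L_sun = (M/M_sun)^3.5 = 9.2^3.5 = 2361.8776

2361.8776 L_sun


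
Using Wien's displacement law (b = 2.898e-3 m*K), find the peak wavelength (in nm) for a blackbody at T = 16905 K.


lam_max = b / T = 2.898e-3 / 16905 = 1.714e-07 m = 171.4286 nm

171.4286 nm


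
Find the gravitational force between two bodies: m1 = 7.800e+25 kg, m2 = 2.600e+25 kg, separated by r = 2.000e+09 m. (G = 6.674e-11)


F = G*m1*m2/r^2 = 6.674e-11 * 7.800e+25 * 2.600e+25 / (2.000e+09)^2 = 6.674e-11 * 2.028e+51 / 4.000e+18 = 3.384e+22

3.384e+22 N


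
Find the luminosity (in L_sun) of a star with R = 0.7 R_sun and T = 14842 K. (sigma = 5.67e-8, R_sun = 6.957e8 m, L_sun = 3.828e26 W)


R = 0.7 * 6.957e8 m = 4.8699e+08 m. L = 4*pi*R^2*sigma*T^4 = 4*pi*(4.8699e+08)^2 * 5.67e-8 * 14842^4 = 8.199789785e+27 W. L/L_sun = 8.199789785e+27 / 3.828e26 = 21.4206

21.4206 L_sun


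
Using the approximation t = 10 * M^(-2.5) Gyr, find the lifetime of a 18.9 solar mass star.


t = 10 * M^(-2.5) = 10 * 18.9^(-2.5) = 0.0064

0.0064 Gyr


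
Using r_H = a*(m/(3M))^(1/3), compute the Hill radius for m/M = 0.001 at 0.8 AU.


r_H = a * (m/3M)^(1/3) = 0.8 * (0.001/3)^(1/3) = 0.0555

0.0555 AU


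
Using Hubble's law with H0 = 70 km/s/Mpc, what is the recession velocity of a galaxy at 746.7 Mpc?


v = H0 * d = 70 * 746.7 = 52269.0

52269.0 km/s


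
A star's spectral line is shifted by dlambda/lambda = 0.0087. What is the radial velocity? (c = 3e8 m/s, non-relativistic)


v = (dlambda/lambda) * c = 0.0087 * 3e8 = 2.610e+06

2.610e+06 m/s


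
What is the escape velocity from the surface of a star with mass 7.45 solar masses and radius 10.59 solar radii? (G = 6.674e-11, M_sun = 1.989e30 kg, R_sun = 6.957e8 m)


M = 7.45 * 1.989e30 kg = 1.481805e+31 kg; R = 10.59 * 6.957e8 m = 7.367463e+09 m. v_esc = sqrt(2GM/R) = sqrt(2 * 6.674e-11 * 1.481805e+31 / 7.367463e+09) = 518137.0465

518137.0465 m/s


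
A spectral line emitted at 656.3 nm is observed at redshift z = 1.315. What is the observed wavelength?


lam_obs = lam_emit * (1 + z) = 656.3 * (1 + 1.315) = 1519.3345

1519.3345 nm


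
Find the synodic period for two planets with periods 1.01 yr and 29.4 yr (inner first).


1/P_syn = |1/P1 - 1/P2| = |1/1.01 - 1/29.4| => P_syn = 1.0459

1.0459 years


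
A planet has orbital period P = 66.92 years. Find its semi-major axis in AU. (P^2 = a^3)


a = P^(2/3) = 66.92^(2/3) = 16.483

16.483 AU


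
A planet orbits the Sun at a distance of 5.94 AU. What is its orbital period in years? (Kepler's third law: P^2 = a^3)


P = a^(3/2) = 5.94^1.5 = 14.477

14.477 years


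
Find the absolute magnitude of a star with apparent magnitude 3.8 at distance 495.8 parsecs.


M = m - 5*log10(d) + 5 = 3.8 - 5*log10(495.8) + 5 = -4.6765

-4.6765


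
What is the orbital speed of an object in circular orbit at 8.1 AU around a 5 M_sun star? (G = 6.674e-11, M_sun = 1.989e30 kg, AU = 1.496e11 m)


v = sqrt(GM/r) = sqrt(6.674e-11 * 9.945e+30 / 1.212e+12) = 23403.8437

23403.8437 m/s


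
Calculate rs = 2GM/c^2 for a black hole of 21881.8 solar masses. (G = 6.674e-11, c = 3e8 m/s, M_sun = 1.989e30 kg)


M = 21881.8 * 1.989e30 kg = 4.35229002e+34 kg. rs = 2GM/c^2 = 2 * 6.674e-11 * 4.35229002e+34 / (3e8)^2 = 6.455e+07

6.455e+07 m


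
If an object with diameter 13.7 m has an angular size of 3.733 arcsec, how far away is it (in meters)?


D = size / theta_rad, theta_rad = 3.733 * pi/(180*3600) = 1.810e-05, D = 756985.7609

756985.7609 m


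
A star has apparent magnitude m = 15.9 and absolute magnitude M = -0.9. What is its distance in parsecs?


d = 10^((m - M + 5)/5) = 10^((15.9 - -0.9 + 5)/5) = 22908.6765

22908.6765 pc


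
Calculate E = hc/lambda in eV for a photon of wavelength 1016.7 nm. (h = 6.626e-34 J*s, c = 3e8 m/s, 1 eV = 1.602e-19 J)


E = hc/lambda = 6.626e-34 * 3e8 / 1.017e-06 = 1.955e-19 J = 1.2204 eV

1.2204 eV


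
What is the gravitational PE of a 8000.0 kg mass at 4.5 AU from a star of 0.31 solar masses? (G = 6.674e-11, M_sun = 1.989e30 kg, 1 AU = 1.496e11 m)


M = 0.31 * 1.989e30 kg = 6.1659e+29 kg; r = 4.5 AU * 1.496e11 m/AU = 6.732e+11 m. U = -GM*m/r = -(6.674e-11 * 6.1659e+29 * 8000.0) / 6.732e+11 = -4.890e+11

-4.890e+11 J


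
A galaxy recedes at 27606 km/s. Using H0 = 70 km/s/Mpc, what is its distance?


d = v / H0 = 27606 / 70 = 394.3714

394.3714 Mpc


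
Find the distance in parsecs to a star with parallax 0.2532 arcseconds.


d = 1/p = 1/0.2532 = 3.9494

3.9494 pc


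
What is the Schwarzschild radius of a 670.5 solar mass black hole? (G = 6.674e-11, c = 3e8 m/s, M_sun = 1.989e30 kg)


M = 670.5 * 1.989e30 kg = 1.3336245e+33 kg. rs = 2GM/c^2 = 2 * 6.674e-11 * 1.3336245e+33 / (3e8)^2 = 1.978e+06

1.978e+06 m


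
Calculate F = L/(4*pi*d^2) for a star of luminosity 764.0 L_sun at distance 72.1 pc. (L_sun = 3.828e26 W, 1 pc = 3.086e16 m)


F = L / (4*pi*d^2) = 2.925e+29 / (4*pi*(2.225e+18)^2) = 4.701e-09

4.701e-09 W/m^2


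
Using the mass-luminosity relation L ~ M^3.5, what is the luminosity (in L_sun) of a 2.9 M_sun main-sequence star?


L/L_sun = (M/M_sun)^3.5 = 2.9^3.5 = 41.533

41.533 L_sun


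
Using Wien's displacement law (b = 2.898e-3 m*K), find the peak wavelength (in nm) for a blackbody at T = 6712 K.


lam_max = b / T = 2.898e-3 / 6712 = 4.318e-07 m = 431.764 nm

431.764 nm


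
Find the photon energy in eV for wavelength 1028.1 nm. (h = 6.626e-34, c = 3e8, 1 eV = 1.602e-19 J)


E = hc/lambda = 6.626e-34 * 3e8 / 1.028e-06 = 1.933e-19 J = 1.2069 eV

1.2069 eV


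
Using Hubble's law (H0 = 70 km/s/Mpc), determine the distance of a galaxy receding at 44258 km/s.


d = v / H0 = 44258 / 70 = 632.2571

632.2571 Mpc


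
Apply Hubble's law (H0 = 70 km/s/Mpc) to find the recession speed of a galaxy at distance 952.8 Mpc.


v = H0 * d = 70 * 952.8 = 66696.0

66696.0 km/s


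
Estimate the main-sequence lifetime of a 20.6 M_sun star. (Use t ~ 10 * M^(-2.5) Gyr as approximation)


t = 10 * M^(-2.5) = 10 * 20.6^(-2.5) = 0.0052

0.0052 Gyr


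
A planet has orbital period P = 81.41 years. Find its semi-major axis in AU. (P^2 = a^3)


a = P^(2/3) = 81.41^(2/3) = 18.7839

18.7839 AU


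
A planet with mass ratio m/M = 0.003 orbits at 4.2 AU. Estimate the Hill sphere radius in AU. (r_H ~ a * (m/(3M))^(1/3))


r_H = a * (m/3M)^(1/3) = 4.2 * (0.003/3)^(1/3) = 0.42

0.42 AU


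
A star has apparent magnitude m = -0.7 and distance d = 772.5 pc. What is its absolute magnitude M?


M = m - 5*log10(d) + 5 = -0.7 - 5*log10(772.5) + 5 = -10.1395

-10.1395


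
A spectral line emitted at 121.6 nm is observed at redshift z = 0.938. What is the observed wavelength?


lam_obs = lam_emit * (1 + z) = 121.6 * (1 + 0.938) = 235.6608

235.6608 nm


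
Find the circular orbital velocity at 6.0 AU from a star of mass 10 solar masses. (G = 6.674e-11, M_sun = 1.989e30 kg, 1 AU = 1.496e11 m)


v = sqrt(GM/r) = sqrt(6.674e-11 * 1.989e+31 / 8.976e+11) = 38456.4393

38456.4393 m/s


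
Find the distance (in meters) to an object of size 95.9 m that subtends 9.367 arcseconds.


D = size / theta_rad, theta_rad = 9.367 * pi/(180*3600) = 4.541e-05, D = 2.112e+06

2.112e+06 m


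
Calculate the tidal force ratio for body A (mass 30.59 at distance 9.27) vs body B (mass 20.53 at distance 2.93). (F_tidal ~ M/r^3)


Ratio = (M1/r1^3) / (M2/r2^3) = (30.59/9.27^3) / (20.53/2.93^3) = 0.047

0.047


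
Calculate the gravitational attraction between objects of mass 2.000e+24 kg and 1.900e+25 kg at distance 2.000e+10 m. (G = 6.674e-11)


F = G*m1*m2/r^2 = 6.674e-11 * 2.000e+24 * 1.900e+25 / (2.000e+10)^2 = 6.674e-11 * 3.800e+49 / 4.000e+20 = 6.340e+18

6.340e+18 N


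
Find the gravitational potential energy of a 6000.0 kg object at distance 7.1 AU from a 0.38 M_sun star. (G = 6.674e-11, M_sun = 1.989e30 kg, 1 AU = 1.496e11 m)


M = 0.38 * 1.989e30 kg = 7.5582e+29 kg; r = 7.1 AU * 1.496e11 m/AU = 1.06216e+12 m. U = -GM*m/r = -(6.674e-11 * 7.5582e+29 * 6000.0) / 1.06216e+12 = -2.849e+11

-2.849e+11 J


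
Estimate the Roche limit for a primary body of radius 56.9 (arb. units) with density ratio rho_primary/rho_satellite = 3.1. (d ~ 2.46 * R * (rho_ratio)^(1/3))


d_Roche = 2.46 * 56.9 * 3.1^(1/3) = 204.0961

204.0961


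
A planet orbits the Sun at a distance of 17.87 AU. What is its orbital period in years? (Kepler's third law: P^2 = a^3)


P = a^(3/2) = 17.87^1.5 = 75.5417

75.5417 years


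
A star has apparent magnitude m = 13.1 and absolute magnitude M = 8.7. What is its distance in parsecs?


d = 10^((m - M + 5)/5) = 10^((13.1 - 8.7 + 5)/5) = 75.8578

75.8578 pc


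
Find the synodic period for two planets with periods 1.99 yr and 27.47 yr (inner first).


1/P_syn = |1/P1 - 1/P2| = |1/1.99 - 1/27.47| => P_syn = 2.1454

2.1454 years


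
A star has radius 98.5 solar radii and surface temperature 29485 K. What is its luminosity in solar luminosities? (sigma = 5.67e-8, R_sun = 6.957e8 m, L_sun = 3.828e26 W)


R = 98.5 * 6.957e8 m = 6.852645e+10 m. L = 4*pi*R^2*sigma*T^4 = 4*pi*(6.852645e+10)^2 * 5.67e-8 * 29485^4 = 2.528796717e+33 W. L/L_sun = 2.528796717e+33 / 3.828e26 = 6.606e+06

6.606e+06 L_sun


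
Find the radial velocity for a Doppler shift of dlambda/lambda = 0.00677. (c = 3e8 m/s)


v = (dlambda/lambda) * c = 0.00677 * 3e8 = 2.031e+06

2.031e+06 m/s


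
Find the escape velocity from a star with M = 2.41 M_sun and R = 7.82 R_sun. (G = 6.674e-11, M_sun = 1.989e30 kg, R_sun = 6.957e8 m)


M = 2.41 * 1.989e30 kg = 4.79349e+30 kg; R = 7.82 * 6.957e8 m = 5.440374e+09 m. v_esc = sqrt(2GM/R) = sqrt(2 * 6.674e-11 * 4.79349e+30 / 5.440374e+09) = 342941.1767

342941.1767 m/s


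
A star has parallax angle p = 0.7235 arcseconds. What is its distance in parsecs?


d = 1/p = 1/0.7235 = 1.3822

1.3822 pc


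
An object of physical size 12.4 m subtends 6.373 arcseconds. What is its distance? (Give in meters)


D = size / theta_rad, theta_rad = 6.373 * pi/(180*3600) = 3.090e-05, D = 401331.178

401331.178 m


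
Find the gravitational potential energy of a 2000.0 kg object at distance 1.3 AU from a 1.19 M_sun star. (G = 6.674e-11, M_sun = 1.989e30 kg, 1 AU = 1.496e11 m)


M = 1.19 * 1.989e30 kg = 2.36691e+30 kg; r = 1.3 AU * 1.496e11 m/AU = 1.9448e+11 m. U = -GM*m/r = -(6.674e-11 * 2.36691e+30 * 2000.0) / 1.9448e+11 = -1.625e+12

-1.625e+12 J


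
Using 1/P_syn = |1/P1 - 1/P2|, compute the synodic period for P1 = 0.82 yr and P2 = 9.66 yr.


1/P_syn = |1/P1 - 1/P2| = |1/0.82 - 1/9.66| => P_syn = 0.8961

0.8961 years


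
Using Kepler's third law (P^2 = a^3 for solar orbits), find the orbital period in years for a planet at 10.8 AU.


P = a^(3/2) = 10.8^1.5 = 35.4924

35.4924 years


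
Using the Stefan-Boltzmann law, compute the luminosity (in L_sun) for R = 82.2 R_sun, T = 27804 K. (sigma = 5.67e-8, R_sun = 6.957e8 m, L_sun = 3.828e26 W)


R = 82.2 * 6.957e8 m = 5.718654e+10 m. L = 4*pi*R^2*sigma*T^4 = 4*pi*(5.718654e+10)^2 * 5.67e-8 * 27804^4 = 1.392546429e+33 W. L/L_sun = 1.392546429e+33 / 3.828e26 = 3.638e+06

3.638e+06 L_sun


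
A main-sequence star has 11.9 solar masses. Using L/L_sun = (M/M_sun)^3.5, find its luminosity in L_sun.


L/L_sun = (M/M_sun)^3.5 = 11.9^3.5 = 5813.188

5813.188 L_sun


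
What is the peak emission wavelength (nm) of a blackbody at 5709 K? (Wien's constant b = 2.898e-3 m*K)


lam_max = b / T = 2.898e-3 / 5709 = 5.076e-07 m = 507.6195 nm

507.6195 nm


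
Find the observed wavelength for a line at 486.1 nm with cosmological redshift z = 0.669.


lam_obs = lam_emit * (1 + z) = 486.1 * (1 + 0.669) = 811.3009

811.3009 nm


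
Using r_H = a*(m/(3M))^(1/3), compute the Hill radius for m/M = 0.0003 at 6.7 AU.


r_H = a * (m/3M)^(1/3) = 6.7 * (0.0003/3)^(1/3) = 0.311

0.311 AU


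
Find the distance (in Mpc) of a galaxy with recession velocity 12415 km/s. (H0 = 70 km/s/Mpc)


d = v / H0 = 12415 / 70 = 177.3571

177.3571 Mpc


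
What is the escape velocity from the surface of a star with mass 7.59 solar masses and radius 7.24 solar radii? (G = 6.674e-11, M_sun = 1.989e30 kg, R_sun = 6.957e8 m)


M = 7.59 * 1.989e30 kg = 1.509651e+31 kg; R = 7.24 * 6.957e8 m = 5.036868e+09 m. v_esc = sqrt(2GM/R) = sqrt(2 * 6.674e-11 * 1.509651e+31 / 5.036868e+09) = 632508.1032

632508.1032 m/s


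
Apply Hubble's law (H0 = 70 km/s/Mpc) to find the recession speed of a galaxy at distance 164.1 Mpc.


v = H0 * d = 70 * 164.1 = 11487.0

11487.0 km/s


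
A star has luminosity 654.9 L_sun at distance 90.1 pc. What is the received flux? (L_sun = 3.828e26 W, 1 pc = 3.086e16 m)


F = L / (4*pi*d^2) = 2.507e+29 / (4*pi*(2.780e+18)^2) = 2.580e-09

2.580e-09 W/m^2


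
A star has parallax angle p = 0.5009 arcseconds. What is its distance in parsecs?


d = 1/p = 1/0.5009 = 1.9964

1.9964 pc


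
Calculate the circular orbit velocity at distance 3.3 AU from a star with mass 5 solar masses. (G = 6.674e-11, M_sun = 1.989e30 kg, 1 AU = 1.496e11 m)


v = sqrt(GM/r) = sqrt(6.674e-11 * 9.945e+30 / 4.937e+11) = 36666.7762

36666.7762 m/s


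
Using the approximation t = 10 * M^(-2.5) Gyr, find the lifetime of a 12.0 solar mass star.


t = 10 * M^(-2.5) = 10 * 12.0^(-2.5) = 0.02

0.02 Gyr


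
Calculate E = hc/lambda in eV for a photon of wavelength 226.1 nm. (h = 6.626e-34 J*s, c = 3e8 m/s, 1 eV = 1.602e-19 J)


E = hc/lambda = 6.626e-34 * 3e8 / 2.261e-07 = 8.792e-19 J = 5.4879 eV

5.4879 eV


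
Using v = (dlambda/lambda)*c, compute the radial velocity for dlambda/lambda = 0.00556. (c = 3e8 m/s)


v = (dlambda/lambda) * c = 0.00556 * 3e8 = 1.668e+06

1.668e+06 m/s


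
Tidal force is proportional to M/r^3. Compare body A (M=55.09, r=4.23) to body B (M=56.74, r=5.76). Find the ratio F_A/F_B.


Ratio = (M1/r1^3) / (M2/r2^3) = (55.09/4.23^3) / (56.74/5.76^3) = 2.4515

2.4515


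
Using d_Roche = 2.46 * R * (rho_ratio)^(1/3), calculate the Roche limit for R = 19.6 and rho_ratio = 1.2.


d_Roche = 2.46 * 19.6 * 1.2^(1/3) = 51.2371

51.2371


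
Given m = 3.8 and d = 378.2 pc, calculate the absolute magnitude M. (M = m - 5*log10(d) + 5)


M = m - 5*log10(d) + 5 = 3.8 - 5*log10(378.2) + 5 = -4.0886

-4.0886


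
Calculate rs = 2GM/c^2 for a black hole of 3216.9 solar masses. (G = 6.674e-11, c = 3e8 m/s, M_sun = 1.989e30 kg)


M = 3216.9 * 1.989e30 kg = 6.3984141e+33 kg. rs = 2GM/c^2 = 2 * 6.674e-11 * 6.3984141e+33 / (3e8)^2 = 9.490e+06

9.490e+06 m


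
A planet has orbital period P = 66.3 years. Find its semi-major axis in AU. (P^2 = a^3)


a = P^(2/3) = 66.3^(2/3) = 16.3811

16.3811 AU


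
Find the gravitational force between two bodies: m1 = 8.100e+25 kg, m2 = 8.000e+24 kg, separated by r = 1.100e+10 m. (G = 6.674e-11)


F = G*m1*m2/r^2 = 6.674e-11 * 8.100e+25 * 8.000e+24 / (1.100e+10)^2 = 6.674e-11 * 6.480e+50 / 1.210e+20 = 3.574e+20

3.574e+20 N


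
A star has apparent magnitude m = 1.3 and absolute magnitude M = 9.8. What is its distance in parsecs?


d = 10^((m - M + 5)/5) = 10^((1.3 - 9.8 + 5)/5) = 0.1995

0.1995 pc


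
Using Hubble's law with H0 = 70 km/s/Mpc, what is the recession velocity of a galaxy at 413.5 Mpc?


v = H0 * d = 70 * 413.5 = 28945.0

28945.0 km/s


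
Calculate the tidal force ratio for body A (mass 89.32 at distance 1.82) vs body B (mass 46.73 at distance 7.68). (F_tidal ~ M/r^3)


Ratio = (M1/r1^3) / (M2/r2^3) = (89.32/1.82^3) / (46.73/7.68^3) = 143.6225

143.6225


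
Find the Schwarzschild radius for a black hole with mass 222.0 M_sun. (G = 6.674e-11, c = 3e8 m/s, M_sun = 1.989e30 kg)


M = 222.0 * 1.989e30 kg = 4.41558e+32 kg. rs = 2GM/c^2 = 2 * 6.674e-11 * 4.41558e+32 / (3e8)^2 = 654879.576

654879.576 m


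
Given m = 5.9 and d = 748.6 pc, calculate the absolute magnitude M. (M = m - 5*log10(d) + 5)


M = m - 5*log10(d) + 5 = 5.9 - 5*log10(748.6) + 5 = -3.4712

-3.4712


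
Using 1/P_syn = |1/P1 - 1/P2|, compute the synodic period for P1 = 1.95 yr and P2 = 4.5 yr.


1/P_syn = |1/P1 - 1/P2| = |1/1.95 - 1/4.5| => P_syn = 3.4412

3.4412 years


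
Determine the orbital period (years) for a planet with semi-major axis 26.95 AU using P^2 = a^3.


P = a^(3/2) = 26.95^1.5 = 139.9066

139.9066 years


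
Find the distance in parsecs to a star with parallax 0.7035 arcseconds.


d = 1/p = 1/0.7035 = 1.4215

1.4215 pc


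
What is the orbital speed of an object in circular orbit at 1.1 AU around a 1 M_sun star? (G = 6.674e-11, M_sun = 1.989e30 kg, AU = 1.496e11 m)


v = sqrt(GM/r) = sqrt(6.674e-11 * 1.989e+30 / 1.646e+11) = 28401.9627

28401.9627 m/s


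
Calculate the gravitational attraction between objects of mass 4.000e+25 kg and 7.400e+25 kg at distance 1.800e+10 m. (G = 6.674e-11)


F = G*m1*m2/r^2 = 6.674e-11 * 4.000e+25 * 7.400e+25 / (1.800e+10)^2 = 6.674e-11 * 2.960e+51 / 3.240e+20 = 6.097e+20

6.097e+20 N


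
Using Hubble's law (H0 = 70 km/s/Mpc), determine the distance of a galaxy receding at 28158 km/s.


d = v / H0 = 28158 / 70 = 402.2571

402.2571 Mpc


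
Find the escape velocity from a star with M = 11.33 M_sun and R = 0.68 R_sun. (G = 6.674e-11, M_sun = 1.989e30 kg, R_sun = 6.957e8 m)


M = 11.33 * 1.989e30 kg = 2.253537e+31 kg; R = 0.68 * 6.957e8 m = 4.73076e+08 m. v_esc = sqrt(2GM/R) = sqrt(2 * 6.674e-11 * 2.253537e+31 / 4.73076e+08) = 2.522e+06

2.522e+06 m/s


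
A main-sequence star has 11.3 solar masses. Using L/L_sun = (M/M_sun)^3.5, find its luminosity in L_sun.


L/L_sun = (M/M_sun)^3.5 = 11.3^3.5 = 4850.3665

4850.3665 L_sun


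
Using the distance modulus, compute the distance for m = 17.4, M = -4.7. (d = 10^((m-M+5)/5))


d = 10^((m - M + 5)/5) = 10^((17.4 - -4.7 + 5)/5) = 263026.7992

263026.7992 pc


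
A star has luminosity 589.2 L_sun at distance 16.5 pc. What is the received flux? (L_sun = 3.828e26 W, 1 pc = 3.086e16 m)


F = L / (4*pi*d^2) = 2.255e+29 / (4*pi*(5.092e+17)^2) = 6.923e-08

6.923e-08 W/m^2


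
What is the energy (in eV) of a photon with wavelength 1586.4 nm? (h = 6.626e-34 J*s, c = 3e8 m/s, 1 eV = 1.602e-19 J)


E = hc/lambda = 6.626e-34 * 3e8 / 1.586e-06 = 1.253e-19 J = 0.7822 eV

0.7822 eV


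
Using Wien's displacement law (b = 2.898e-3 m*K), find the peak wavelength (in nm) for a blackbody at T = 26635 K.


lam_max = b / T = 2.898e-3 / 26635 = 1.088e-07 m = 108.8042 nm

108.8042 nm


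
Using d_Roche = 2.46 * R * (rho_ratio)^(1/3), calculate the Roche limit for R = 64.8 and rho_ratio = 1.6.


d_Roche = 2.46 * 64.8 * 1.6^(1/3) = 186.4447

186.4447


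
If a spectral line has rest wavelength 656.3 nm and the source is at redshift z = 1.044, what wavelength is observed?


lam_obs = lam_emit * (1 + z) = 656.3 * (1 + 1.044) = 1341.4772

1341.4772 nm


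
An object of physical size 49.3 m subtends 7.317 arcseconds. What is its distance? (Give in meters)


D = size / theta_rad, theta_rad = 7.317 * pi/(180*3600) = 3.547e-05, D = 1.390e+06

1.390e+06 m


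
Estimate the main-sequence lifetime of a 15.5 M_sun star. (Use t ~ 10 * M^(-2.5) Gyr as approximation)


t = 10 * M^(-2.5) = 10 * 15.5^(-2.5) = 0.0106

0.0106 Gyr


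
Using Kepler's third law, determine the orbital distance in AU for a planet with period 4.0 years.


a = P^(2/3) = 4.0^(2/3) = 2.5198

2.5198 AU


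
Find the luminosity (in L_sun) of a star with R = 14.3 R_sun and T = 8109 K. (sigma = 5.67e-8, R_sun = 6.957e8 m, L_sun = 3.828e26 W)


R = 14.3 * 6.957e8 m = 9.94851e+09 m. L = 4*pi*R^2*sigma*T^4 = 4*pi*(9.94851e+09)^2 * 5.67e-8 * 8109^4 = 3.049145904e+29 W. L/L_sun = 3.049145904e+29 / 3.828e26 = 796.5376

796.5376 L_sun


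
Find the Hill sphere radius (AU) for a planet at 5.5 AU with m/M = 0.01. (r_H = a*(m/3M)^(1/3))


r_H = a * (m/3M)^(1/3) = 5.5 * (0.01/3)^(1/3) = 0.8216

0.8216 AU


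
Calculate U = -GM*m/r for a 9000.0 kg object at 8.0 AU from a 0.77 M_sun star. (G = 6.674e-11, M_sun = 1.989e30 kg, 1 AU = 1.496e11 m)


M = 0.77 * 1.989e30 kg = 1.53153e+30 kg; r = 8.0 AU * 1.496e11 m/AU = 1.1968e+12 m. U = -GM*m/r = -(6.674e-11 * 1.53153e+30 * 9000.0) / 1.1968e+12 = -7.687e+11

-7.687e+11 J


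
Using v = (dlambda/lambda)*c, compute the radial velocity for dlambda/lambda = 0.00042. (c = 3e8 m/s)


v = (dlambda/lambda) * c = 0.00042 * 3e8 = 126000.0

126000.0 m/s


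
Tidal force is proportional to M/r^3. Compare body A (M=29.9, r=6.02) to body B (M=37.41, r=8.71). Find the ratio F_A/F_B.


Ratio = (M1/r1^3) / (M2/r2^3) = (29.9/6.02^3) / (37.41/8.71^3) = 2.4207

2.4207


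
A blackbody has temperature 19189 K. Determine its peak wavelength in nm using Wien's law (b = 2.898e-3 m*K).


lam_max = b / T = 2.898e-3 / 19189 = 1.510e-07 m = 151.024 nm

151.024 nm


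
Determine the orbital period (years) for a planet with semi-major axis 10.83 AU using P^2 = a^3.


P = a^(3/2) = 10.83^1.5 = 35.6404

35.6404 years


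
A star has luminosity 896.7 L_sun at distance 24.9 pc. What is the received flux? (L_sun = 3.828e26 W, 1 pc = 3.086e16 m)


F = L / (4*pi*d^2) = 3.433e+29 / (4*pi*(7.684e+17)^2) = 4.626e-08

4.626e-08 W/m^2


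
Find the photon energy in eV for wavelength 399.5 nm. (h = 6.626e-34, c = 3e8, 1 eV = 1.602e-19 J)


E = hc/lambda = 6.626e-34 * 3e8 / 3.995e-07 = 4.976e-19 J = 3.1059 eV

3.1059 eV


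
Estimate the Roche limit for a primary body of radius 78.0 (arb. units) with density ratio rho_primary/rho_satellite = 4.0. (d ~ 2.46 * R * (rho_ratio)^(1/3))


d_Roche = 2.46 * 78.0 * 4.0^(1/3) = 304.5905

304.5905


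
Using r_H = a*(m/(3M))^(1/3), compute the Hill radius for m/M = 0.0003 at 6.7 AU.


r_H = a * (m/3M)^(1/3) = 6.7 * (0.0003/3)^(1/3) = 0.311

0.311 AU


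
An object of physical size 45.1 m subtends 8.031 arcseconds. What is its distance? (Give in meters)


D = size / theta_rad, theta_rad = 8.031 * pi/(180*3600) = 3.894e-05, D = 1.158e+06

1.158e+06 m


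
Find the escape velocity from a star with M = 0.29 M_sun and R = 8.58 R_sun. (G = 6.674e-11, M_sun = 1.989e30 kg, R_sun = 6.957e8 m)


M = 0.29 * 1.989e30 kg = 5.7681e+29 kg; R = 8.58 * 6.957e8 m = 5.969106e+09 m. v_esc = sqrt(2GM/R) = sqrt(2 * 6.674e-11 * 5.7681e+29 / 5.969106e+09) = 113571.6261

113571.6261 m/s


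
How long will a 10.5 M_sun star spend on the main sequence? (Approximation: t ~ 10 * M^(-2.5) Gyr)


t = 10 * M^(-2.5) = 10 * 10.5^(-2.5) = 0.028

0.028 Gyr


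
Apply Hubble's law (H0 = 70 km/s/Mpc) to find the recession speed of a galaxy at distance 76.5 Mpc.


v = H0 * d = 70 * 76.5 = 5355.0

5355.0 km/s


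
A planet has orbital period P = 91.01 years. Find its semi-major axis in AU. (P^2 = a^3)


a = P^(2/3) = 91.01^(2/3) = 20.233

20.233 AU


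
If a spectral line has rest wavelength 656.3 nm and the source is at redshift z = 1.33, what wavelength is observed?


lam_obs = lam_emit * (1 + z) = 656.3 * (1 + 1.33) = 1529.179

1529.179 nm


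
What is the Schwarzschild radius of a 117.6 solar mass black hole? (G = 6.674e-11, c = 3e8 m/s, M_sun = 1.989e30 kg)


M = 117.6 * 1.989e30 kg = 2.339064e+32 kg. rs = 2GM/c^2 = 2 * 6.674e-11 * 2.339064e+32 / (3e8)^2 = 346909.1808

346909.1808 m


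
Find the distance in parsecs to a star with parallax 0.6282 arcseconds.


d = 1/p = 1/0.6282 = 1.5918

1.5918 pc


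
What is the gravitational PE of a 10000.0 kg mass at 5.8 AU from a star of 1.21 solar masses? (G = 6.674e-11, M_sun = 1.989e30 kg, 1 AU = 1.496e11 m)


M = 1.21 * 1.989e30 kg = 2.40669e+30 kg; r = 5.8 AU * 1.496e11 m/AU = 8.6768e+11 m. U = -GM*m/r = -(6.674e-11 * 2.40669e+30 * 10000.0) / 8.6768e+11 = -1.851e+12

-1.851e+12 J


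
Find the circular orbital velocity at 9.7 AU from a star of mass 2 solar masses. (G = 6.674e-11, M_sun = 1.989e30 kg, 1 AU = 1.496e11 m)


v = sqrt(GM/r) = sqrt(6.674e-11 * 3.978e+30 / 1.451e+12) = 13526.1384

13526.1384 m/s


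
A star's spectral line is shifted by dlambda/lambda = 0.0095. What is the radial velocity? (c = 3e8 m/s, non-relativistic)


v = (dlambda/lambda) * c = 0.0095 * 3e8 = 2.850e+06

2.850e+06 m/s


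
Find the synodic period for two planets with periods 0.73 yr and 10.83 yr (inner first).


1/P_syn = |1/P1 - 1/P2| = |1/0.73 - 1/10.83| => P_syn = 0.7828

0.7828 years


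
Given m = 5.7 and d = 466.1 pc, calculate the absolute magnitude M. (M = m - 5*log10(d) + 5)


M = m - 5*log10(d) + 5 = 5.7 - 5*log10(466.1) + 5 = -2.6424

-2.6424


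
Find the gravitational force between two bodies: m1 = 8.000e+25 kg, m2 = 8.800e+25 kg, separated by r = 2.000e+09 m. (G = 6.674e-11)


F = G*m1*m2/r^2 = 6.674e-11 * 8.000e+25 * 8.800e+25 / (2.000e+09)^2 = 6.674e-11 * 7.040e+51 / 4.000e+18 = 1.175e+23

1.175e+23 N


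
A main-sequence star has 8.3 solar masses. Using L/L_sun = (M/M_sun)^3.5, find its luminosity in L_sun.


L/L_sun = (M/M_sun)^3.5 = 8.3^3.5 = 1647.3024

1647.3024 L_sun


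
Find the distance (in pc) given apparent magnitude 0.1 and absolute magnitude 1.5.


d = 10^((m - M + 5)/5) = 10^((0.1 - 1.5 + 5)/5) = 5.2481

5.2481 pc


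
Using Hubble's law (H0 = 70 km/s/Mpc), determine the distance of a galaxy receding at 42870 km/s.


d = v / H0 = 42870 / 70 = 612.4286

612.4286 Mpc


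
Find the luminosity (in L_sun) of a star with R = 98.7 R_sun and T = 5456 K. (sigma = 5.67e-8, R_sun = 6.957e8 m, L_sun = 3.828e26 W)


R = 98.7 * 6.957e8 m = 6.866559e+10 m. L = 4*pi*R^2*sigma*T^4 = 4*pi*(6.866559e+10)^2 * 5.67e-8 * 5456^4 = 2.976930403e+30 W. L/L_sun = 2.976930403e+30 / 3.828e26 = 7776.7252

7776.7252 L_sun


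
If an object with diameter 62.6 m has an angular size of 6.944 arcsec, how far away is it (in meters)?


D = size / theta_rad, theta_rad = 6.944 * pi/(180*3600) = 3.367e-05, D = 1.859e+06

1.859e+06 m


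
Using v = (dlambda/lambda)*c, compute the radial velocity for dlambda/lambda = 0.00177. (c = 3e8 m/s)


v = (dlambda/lambda) * c = 0.00177 * 3e8 = 531000.0

531000.0 m/s


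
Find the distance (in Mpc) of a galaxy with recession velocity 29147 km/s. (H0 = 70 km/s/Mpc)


d = v / H0 = 29147 / 70 = 416.3857

416.3857 Mpc


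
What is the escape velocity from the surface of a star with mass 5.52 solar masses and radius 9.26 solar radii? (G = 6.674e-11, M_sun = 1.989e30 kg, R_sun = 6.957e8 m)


M = 5.52 * 1.989e30 kg = 1.097928e+31 kg; R = 9.26 * 6.957e8 m = 6.442182e+09 m. v_esc = sqrt(2GM/R) = sqrt(2 * 6.674e-11 * 1.097928e+31 / 6.442182e+09) = 476956.2393

476956.2393 m/s


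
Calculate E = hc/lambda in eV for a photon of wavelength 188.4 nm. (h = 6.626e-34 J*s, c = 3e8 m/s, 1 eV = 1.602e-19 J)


E = hc/lambda = 6.626e-34 * 3e8 / 1.884e-07 = 1.055e-18 J = 6.5861 eV

6.5861 eV


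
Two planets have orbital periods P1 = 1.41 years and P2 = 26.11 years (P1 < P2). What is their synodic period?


1/P_syn = |1/P1 - 1/P2| = |1/1.41 - 1/26.11| => P_syn = 1.4905

1.4905 years


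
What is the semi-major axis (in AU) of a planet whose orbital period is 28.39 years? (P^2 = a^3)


a = P^(2/3) = 28.39^(2/3) = 9.3063

9.3063 AU


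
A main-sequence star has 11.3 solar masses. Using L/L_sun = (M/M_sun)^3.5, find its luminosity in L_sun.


L/L_sun = (M/M_sun)^3.5 = 11.3^3.5 = 4850.3665

4850.3665 L_sun


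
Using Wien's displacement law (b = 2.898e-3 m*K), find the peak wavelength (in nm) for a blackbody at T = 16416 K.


lam_max = b / T = 2.898e-3 / 16416 = 1.765e-07 m = 176.5351 nm

176.5351 nm


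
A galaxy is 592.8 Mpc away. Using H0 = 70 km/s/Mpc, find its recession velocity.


v = H0 * d = 70 * 592.8 = 41496.0

41496.0 km/s


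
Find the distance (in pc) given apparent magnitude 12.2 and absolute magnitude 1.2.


d = 10^((m - M + 5)/5) = 10^((12.2 - 1.2 + 5)/5) = 1584.8932

1584.8932 pc


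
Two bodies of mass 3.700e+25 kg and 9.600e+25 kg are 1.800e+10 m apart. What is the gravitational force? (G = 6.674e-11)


F = G*m1*m2/r^2 = 6.674e-11 * 3.700e+25 * 9.600e+25 / (1.800e+10)^2 = 6.674e-11 * 3.552e+51 / 3.240e+20 = 7.317e+20

7.317e+20 N


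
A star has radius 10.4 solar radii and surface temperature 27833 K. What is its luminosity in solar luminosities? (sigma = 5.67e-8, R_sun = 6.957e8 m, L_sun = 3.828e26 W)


R = 10.4 * 6.957e8 m = 7.23528e+09 m. L = 4*pi*R^2*sigma*T^4 = 4*pi*(7.23528e+09)^2 * 5.67e-8 * 27833^4 = 2.238430871e+31 W. L/L_sun = 2.238430871e+31 / 3.828e26 = 58475.2056

58475.2056 L_sun


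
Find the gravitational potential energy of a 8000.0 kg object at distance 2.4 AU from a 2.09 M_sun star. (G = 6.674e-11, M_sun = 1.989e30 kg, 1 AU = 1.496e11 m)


M = 2.09 * 1.989e30 kg = 4.15701e+30 kg; r = 2.4 AU * 1.496e11 m/AU = 3.5904e+11 m. U = -GM*m/r = -(6.674e-11 * 4.15701e+30 * 8000.0) / 3.5904e+11 = -6.182e+12

-6.182e+12 J


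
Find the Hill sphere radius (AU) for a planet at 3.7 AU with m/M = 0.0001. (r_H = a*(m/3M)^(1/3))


r_H = a * (m/3M)^(1/3) = 3.7 * (0.0001/3)^(1/3) = 0.1191

0.1191 AU


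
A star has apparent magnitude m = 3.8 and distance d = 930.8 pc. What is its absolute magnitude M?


M = m - 5*log10(d) + 5 = 3.8 - 5*log10(930.8) + 5 = -6.0443

-6.0443


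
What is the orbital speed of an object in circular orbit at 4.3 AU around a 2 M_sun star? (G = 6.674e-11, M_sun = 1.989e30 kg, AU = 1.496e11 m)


v = sqrt(GM/r) = sqrt(6.674e-11 * 3.978e+30 / 6.433e+11) = 20315.4041

20315.4041 m/s


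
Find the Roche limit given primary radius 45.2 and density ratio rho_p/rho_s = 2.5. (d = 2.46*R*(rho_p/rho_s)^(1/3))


d_Roche = 2.46 * 45.2 * 2.5^(1/3) = 150.9108

150.9108


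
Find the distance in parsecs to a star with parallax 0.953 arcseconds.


d = 1/p = 1/0.953 = 1.0493

1.0493 pc


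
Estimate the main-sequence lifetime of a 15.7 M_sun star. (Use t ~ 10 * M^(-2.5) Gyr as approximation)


t = 10 * M^(-2.5) = 10 * 15.7^(-2.5) = 0.0102

0.0102 Gyr


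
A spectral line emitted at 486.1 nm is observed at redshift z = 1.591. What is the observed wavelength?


lam_obs = lam_emit * (1 + z) = 486.1 * (1 + 1.591) = 1259.4851

1259.4851 nm


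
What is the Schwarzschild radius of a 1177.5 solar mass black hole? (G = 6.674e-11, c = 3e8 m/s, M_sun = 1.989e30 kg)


M = 1177.5 * 1.989e30 kg = 2.3420475e+33 kg. rs = 2GM/c^2 = 2 * 6.674e-11 * 2.3420475e+33 / (3e8)^2 = 3.474e+06

3.474e+06 m


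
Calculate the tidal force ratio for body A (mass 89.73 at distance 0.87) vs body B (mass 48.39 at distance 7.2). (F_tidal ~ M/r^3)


Ratio = (M1/r1^3) / (M2/r2^3) = (89.73/0.87^3) / (48.39/7.2^3) = 1051.0461

1051.0461


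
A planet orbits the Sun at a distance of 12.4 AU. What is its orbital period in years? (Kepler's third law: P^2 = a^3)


P = a^(3/2) = 12.4^1.5 = 43.6649

43.6649 years


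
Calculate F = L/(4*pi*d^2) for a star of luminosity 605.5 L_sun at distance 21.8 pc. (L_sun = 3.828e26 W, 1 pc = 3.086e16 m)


F = L / (4*pi*d^2) = 2.318e+29 / (4*pi*(6.727e+17)^2) = 4.075e-08

4.075e-08 W/m^2


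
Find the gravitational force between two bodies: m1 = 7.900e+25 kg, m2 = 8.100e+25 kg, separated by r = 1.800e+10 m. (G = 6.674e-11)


F = G*m1*m2/r^2 = 6.674e-11 * 7.900e+25 * 8.100e+25 / (1.800e+10)^2 = 6.674e-11 * 6.399e+51 / 3.240e+20 = 1.318e+21

1.318e+21 N


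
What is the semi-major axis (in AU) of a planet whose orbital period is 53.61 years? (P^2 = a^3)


a = P^(2/3) = 53.61^(2/3) = 14.2177

14.2177 AU


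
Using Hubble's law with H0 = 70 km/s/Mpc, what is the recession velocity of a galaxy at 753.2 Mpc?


v = H0 * d = 70 * 753.2 = 52724.0

52724.0 km/s


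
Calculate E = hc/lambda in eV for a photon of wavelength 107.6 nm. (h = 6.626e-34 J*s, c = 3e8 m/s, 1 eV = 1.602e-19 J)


E = hc/lambda = 6.626e-34 * 3e8 / 1.076e-07 = 1.847e-18 J = 11.5318 eV

11.5318 eV


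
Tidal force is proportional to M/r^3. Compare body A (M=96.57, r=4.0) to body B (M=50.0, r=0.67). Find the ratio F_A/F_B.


Ratio = (M1/r1^3) / (M2/r2^3) = (96.57/4.0^3) / (50.0/0.67^3) = 0.0091

0.0091


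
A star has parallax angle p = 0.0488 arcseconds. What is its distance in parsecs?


d = 1/p = 1/0.0488 = 20.4918

20.4918 pc


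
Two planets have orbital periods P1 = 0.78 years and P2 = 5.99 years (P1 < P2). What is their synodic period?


1/P_syn = |1/P1 - 1/P2| = |1/0.78 - 1/5.99| => P_syn = 0.8968

0.8968 years


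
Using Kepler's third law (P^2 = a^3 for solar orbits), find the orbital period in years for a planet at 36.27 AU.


P = a^(3/2) = 36.27^1.5 = 218.4346

218.4346 years


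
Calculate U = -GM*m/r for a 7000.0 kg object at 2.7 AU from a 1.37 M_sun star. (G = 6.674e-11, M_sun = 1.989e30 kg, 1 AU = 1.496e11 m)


M = 1.37 * 1.989e30 kg = 2.72493e+30 kg; r = 2.7 AU * 1.496e11 m/AU = 4.0392e+11 m. U = -GM*m/r = -(6.674e-11 * 2.72493e+30 * 7000.0) / 4.0392e+11 = -3.152e+12

-3.152e+12 J


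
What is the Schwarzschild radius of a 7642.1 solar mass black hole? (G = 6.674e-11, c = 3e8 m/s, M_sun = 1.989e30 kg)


M = 7642.1 * 1.989e30 kg = 1.52001369e+34 kg. rs = 2GM/c^2 = 2 * 6.674e-11 * 1.52001369e+34 / (3e8)^2 = 2.254e+07

2.254e+07 m


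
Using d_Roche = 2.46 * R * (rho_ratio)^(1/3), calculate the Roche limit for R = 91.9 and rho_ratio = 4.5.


d_Roche = 2.46 * 91.9 * 4.5^(1/3) = 373.24

373.24


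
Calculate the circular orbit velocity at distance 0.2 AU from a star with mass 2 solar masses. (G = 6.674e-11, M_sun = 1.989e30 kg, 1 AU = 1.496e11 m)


v = sqrt(GM/r) = sqrt(6.674e-11 * 3.978e+30 / 2.992e+10) = 94198.6537

94198.6537 m/s


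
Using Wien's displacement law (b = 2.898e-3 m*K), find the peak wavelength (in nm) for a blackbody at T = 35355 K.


lam_max = b / T = 2.898e-3 / 35355 = 8.197e-08 m = 81.9686 nm

81.9686 nm


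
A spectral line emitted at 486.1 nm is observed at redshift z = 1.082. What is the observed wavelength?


lam_obs = lam_emit * (1 + z) = 486.1 * (1 + 1.082) = 1012.0602

1012.0602 nm


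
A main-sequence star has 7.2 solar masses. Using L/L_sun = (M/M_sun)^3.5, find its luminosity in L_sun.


L/L_sun = (M/M_sun)^3.5 = 7.2^3.5 = 1001.5295

1001.5295 L_sun


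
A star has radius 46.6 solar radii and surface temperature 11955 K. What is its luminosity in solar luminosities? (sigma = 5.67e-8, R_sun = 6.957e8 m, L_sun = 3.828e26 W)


R = 46.6 * 6.957e8 m = 3.241962e+10 m. L = 4*pi*R^2*sigma*T^4 = 4*pi*(3.241962e+10)^2 * 5.67e-8 * 11955^4 = 1.529702882e+31 W. L/L_sun = 1.529702882e+31 / 3.828e26 = 39960.8903

39960.8903 L_sun


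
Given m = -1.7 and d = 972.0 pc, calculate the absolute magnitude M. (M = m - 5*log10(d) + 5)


M = m - 5*log10(d) + 5 = -1.7 - 5*log10(972.0) + 5 = -11.6383

-11.6383


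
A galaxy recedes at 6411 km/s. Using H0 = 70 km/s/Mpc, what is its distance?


d = v / H0 = 6411 / 70 = 91.5857

91.5857 Mpc


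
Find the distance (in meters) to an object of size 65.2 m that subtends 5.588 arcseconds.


D = size / theta_rad, theta_rad = 5.588 * pi/(180*3600) = 2.709e-05, D = 2.407e+06

2.407e+06 m


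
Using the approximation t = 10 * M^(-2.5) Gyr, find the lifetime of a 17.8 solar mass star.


t = 10 * M^(-2.5) = 10 * 17.8^(-2.5) = 0.0075

0.0075 Gyr


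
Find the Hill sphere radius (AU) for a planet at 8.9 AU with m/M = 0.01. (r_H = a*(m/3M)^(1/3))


r_H = a * (m/3M)^(1/3) = 8.9 * (0.01/3)^(1/3) = 1.3295

1.3295 AU


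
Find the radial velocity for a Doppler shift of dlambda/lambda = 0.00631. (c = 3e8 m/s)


v = (dlambda/lambda) * c = 0.00631 * 3e8 = 1.893e+06

1.893e+06 m/s


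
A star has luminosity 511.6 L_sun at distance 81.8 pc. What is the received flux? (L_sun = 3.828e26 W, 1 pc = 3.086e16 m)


F = L / (4*pi*d^2) = 1.958e+29 / (4*pi*(2.524e+18)^2) = 2.446e-09

2.446e-09 W/m^2


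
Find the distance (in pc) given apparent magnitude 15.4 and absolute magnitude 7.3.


d = 10^((m - M + 5)/5) = 10^((15.4 - 7.3 + 5)/5) = 416.8694

416.8694 pc


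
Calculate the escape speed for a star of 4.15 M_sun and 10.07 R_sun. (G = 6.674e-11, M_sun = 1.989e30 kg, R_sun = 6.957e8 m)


M = 4.15 * 1.989e30 kg = 8.25435e+30 kg; R = 10.07 * 6.957e8 m = 7.005699e+09 m. v_esc = sqrt(2GM/R) = sqrt(2 * 6.674e-11 * 8.25435e+30 / 7.005699e+09) = 396573.602

396573.602 m/s


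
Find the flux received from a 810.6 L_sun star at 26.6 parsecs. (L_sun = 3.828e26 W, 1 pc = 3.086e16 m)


F = L / (4*pi*d^2) = 3.103e+29 / (4*pi*(8.209e+17)^2) = 3.664e-08

3.664e-08 W/m^2


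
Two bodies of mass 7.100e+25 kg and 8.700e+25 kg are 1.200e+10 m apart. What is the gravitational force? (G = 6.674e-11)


F = G*m1*m2/r^2 = 6.674e-11 * 7.100e+25 * 8.700e+25 / (1.200e+10)^2 = 6.674e-11 * 6.177e+51 / 1.440e+20 = 2.863e+21

2.863e+21 N


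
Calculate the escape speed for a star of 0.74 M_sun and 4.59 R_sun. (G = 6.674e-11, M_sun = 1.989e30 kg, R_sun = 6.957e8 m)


M = 0.74 * 1.989e30 kg = 1.47186e+30 kg; R = 4.59 * 6.957e8 m = 3.193263e+09 m. v_esc = sqrt(2GM/R) = sqrt(2 * 6.674e-11 * 1.47186e+30 / 3.193263e+09) = 248041.3041

248041.3041 m/s
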